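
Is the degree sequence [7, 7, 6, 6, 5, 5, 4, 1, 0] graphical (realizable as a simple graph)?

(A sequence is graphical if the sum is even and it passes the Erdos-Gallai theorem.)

Sum of degrees = 41. Sum is odd, so the sequence is NOT graphical.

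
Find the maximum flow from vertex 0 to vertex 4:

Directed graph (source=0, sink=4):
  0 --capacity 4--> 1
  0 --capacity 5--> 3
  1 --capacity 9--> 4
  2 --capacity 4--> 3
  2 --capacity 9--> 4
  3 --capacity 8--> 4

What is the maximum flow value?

Computing max flow:
  Flow on (0->1): 4/4
  Flow on (0->3): 5/5
  Flow on (1->4): 4/9
  Flow on (3->4): 5/8
Maximum flow = 9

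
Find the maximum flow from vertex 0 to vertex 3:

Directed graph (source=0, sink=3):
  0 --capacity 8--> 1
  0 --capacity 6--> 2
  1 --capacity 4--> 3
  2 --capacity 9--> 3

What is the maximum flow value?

Computing max flow:
  Flow on (0->1): 4/8
  Flow on (0->2): 6/6
  Flow on (1->3): 4/4
  Flow on (2->3): 6/9
Maximum flow = 10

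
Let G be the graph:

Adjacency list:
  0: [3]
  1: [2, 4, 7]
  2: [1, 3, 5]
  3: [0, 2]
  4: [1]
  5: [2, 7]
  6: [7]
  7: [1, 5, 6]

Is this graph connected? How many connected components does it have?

Checking connectivity: the graph has 1 connected component(s).
All vertices are reachable from each other. The graph IS connected.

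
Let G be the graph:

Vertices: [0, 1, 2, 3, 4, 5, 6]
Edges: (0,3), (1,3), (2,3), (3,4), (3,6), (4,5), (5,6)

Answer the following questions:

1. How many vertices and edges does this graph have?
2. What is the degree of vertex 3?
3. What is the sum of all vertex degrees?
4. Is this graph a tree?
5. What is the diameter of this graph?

Count: 7 vertices, 7 edges.
Vertex 3 has neighbors [0, 1, 2, 4, 6], degree = 5.
Handshaking lemma: 2 * 7 = 14.
A tree on 7 vertices has 6 edges. This graph has 7 edges (1 extra). Not a tree.
Diameter (longest shortest path) = 3.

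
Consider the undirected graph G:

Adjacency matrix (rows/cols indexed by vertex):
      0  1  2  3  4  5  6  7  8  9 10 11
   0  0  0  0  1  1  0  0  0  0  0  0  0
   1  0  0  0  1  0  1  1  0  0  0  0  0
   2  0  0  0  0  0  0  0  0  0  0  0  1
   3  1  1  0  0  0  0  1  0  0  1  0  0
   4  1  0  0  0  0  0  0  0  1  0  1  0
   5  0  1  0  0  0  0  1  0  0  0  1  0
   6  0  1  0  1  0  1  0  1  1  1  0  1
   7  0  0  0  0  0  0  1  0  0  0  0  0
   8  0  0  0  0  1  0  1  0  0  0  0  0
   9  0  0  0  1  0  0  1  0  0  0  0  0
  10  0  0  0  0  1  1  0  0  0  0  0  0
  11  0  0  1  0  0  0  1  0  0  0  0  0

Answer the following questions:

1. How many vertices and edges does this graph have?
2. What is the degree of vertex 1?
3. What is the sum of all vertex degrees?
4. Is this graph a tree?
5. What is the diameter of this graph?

Count: 12 vertices, 16 edges.
Vertex 1 has neighbors [3, 5, 6], degree = 3.
Handshaking lemma: 2 * 16 = 32.
A tree on 12 vertices has 11 edges. This graph has 16 edges (5 extra). Not a tree.
Diameter (longest shortest path) = 4.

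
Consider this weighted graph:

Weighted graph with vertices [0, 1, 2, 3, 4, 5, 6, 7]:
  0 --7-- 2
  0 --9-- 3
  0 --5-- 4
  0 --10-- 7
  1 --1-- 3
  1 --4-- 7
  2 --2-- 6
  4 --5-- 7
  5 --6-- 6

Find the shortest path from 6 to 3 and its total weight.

Using Dijkstra's algorithm from vertex 6:
Shortest path: 6 -> 2 -> 0 -> 3
Total weight: 2 + 7 + 9 = 18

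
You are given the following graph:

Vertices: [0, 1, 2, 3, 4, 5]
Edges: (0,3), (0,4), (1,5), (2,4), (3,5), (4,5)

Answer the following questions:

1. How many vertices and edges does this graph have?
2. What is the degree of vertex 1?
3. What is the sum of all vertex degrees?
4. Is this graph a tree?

Count: 6 vertices, 6 edges.
Vertex 1 has neighbors [5], degree = 1.
Handshaking lemma: 2 * 6 = 12.
A tree on 6 vertices has 5 edges. This graph has 6 edges (1 extra). Not a tree.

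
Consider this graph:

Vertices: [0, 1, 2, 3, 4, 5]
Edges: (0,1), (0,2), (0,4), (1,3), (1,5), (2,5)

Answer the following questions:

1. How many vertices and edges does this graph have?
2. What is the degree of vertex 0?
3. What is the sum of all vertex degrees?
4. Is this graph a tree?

Count: 6 vertices, 6 edges.
Vertex 0 has neighbors [1, 2, 4], degree = 3.
Handshaking lemma: 2 * 6 = 12.
A tree on 6 vertices has 5 edges. This graph has 6 edges (1 extra). Not a tree.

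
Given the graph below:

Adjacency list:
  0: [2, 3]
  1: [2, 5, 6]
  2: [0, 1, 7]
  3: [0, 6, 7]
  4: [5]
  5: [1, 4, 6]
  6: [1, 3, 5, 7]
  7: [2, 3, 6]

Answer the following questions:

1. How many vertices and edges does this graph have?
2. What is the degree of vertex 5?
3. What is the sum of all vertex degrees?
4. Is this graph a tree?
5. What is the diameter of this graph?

Count: 8 vertices, 11 edges.
Vertex 5 has neighbors [1, 4, 6], degree = 3.
Handshaking lemma: 2 * 11 = 22.
A tree on 8 vertices has 7 edges. This graph has 11 edges (4 extra). Not a tree.
Diameter (longest shortest path) = 4.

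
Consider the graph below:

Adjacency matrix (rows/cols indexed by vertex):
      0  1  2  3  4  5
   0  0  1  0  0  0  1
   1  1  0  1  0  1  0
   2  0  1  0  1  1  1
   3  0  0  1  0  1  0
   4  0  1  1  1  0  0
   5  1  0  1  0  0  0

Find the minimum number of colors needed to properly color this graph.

The graph has a maximum clique of size 3 (lower bound on chromatic number).
A valid 3-coloring: {0: 0, 1: 1, 2: 0, 3: 1, 4: 2, 5: 1}.
Chromatic number = 3.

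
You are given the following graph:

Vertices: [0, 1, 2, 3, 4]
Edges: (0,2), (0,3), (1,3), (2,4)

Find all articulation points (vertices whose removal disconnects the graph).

An articulation point is a vertex whose removal disconnects the graph.
Articulation points: [0, 2, 3]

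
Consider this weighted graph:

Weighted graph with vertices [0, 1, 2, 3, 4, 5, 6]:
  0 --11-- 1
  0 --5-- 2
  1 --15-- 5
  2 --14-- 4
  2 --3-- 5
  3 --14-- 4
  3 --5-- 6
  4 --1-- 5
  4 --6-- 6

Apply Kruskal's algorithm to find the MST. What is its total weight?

Applying Kruskal's algorithm (sort edges by weight, add if no cycle):
  Add (4,5) w=1
  Add (2,5) w=3
  Add (0,2) w=5
  Add (3,6) w=5
  Add (4,6) w=6
  Add (0,1) w=11
  Skip (2,4) w=14 (creates cycle)
  Skip (3,4) w=14 (creates cycle)
  Skip (1,5) w=15 (creates cycle)
MST weight = 31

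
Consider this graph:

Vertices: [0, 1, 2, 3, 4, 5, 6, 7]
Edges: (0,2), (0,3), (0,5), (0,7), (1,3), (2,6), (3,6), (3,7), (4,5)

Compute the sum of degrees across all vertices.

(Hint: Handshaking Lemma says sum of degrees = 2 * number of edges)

Count edges: 9 edges.
By Handshaking Lemma: sum of degrees = 2 * 9 = 18.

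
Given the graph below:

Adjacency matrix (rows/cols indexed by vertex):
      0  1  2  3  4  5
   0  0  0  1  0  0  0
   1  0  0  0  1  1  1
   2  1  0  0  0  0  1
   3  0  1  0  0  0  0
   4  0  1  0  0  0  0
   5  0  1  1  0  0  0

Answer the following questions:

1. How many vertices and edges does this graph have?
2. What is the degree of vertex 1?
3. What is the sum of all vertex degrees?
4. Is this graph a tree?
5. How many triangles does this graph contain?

Count: 6 vertices, 5 edges.
Vertex 1 has neighbors [3, 4, 5], degree = 3.
Handshaking lemma: 2 * 5 = 10.
A graph is a tree iff it is connected and has exactly n-1 edges. This graph is connected (all 6 vertices in one component) and has 6-1 = 5 edges. It is a tree.
Number of triangles = 0.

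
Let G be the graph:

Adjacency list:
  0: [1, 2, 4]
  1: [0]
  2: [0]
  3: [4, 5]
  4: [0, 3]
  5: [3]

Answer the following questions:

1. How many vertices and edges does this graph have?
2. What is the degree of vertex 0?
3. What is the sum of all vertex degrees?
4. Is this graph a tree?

Count: 6 vertices, 5 edges.
Vertex 0 has neighbors [1, 2, 4], degree = 3.
Handshaking lemma: 2 * 5 = 10.
A graph is a tree iff it is connected and has exactly n-1 edges. This graph is connected (all 6 vertices in one component) and has 6-1 = 5 edges. It is a tree.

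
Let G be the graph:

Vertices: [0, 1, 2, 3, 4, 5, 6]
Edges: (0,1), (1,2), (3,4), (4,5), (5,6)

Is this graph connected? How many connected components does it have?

Checking connectivity: the graph has 2 connected component(s).
Components: [[0, 1, 2], [3, 4, 5, 6]]. The graph is NOT connected.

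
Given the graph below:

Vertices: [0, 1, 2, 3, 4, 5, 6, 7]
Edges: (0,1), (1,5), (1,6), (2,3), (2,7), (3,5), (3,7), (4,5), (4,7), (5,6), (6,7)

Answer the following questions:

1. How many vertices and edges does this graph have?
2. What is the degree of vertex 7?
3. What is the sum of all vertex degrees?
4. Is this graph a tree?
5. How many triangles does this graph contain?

Count: 8 vertices, 11 edges.
Vertex 7 has neighbors [2, 3, 4, 6], degree = 4.
Handshaking lemma: 2 * 11 = 22.
A tree on 8 vertices has 7 edges. This graph has 11 edges (4 extra). Not a tree.
Number of triangles = 2.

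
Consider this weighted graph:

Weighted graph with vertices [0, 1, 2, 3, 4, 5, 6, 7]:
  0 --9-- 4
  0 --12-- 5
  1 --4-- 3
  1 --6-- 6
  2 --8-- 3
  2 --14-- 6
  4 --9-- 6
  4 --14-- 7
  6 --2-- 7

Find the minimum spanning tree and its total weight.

Applying Kruskal's algorithm (sort edges by weight, add if no cycle):
  Add (6,7) w=2
  Add (1,3) w=4
  Add (1,6) w=6
  Add (2,3) w=8
  Add (0,4) w=9
  Add (4,6) w=9
  Add (0,5) w=12
  Skip (2,6) w=14 (creates cycle)
  Skip (4,7) w=14 (creates cycle)
MST weight = 50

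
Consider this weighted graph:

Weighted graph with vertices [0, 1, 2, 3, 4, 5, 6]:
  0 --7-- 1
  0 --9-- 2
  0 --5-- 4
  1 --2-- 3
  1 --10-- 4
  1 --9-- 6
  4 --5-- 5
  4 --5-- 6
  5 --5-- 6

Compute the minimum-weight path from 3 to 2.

Using Dijkstra's algorithm from vertex 3:
Shortest path: 3 -> 1 -> 0 -> 2
Total weight: 2 + 7 + 9 = 18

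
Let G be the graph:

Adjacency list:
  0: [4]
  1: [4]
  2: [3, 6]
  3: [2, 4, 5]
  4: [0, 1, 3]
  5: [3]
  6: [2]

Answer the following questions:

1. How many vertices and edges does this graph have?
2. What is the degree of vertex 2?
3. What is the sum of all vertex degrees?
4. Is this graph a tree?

Count: 7 vertices, 6 edges.
Vertex 2 has neighbors [3, 6], degree = 2.
Handshaking lemma: 2 * 6 = 12.
A graph is a tree iff it is connected and has exactly n-1 edges. This graph is connected (all 7 vertices in one component) and has 7-1 = 6 edges. It is a tree.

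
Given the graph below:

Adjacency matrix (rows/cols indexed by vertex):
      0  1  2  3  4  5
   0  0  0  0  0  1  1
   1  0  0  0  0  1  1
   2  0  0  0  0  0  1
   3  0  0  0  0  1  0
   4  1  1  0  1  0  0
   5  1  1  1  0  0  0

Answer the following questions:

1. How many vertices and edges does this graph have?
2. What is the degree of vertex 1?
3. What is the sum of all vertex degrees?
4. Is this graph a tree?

Count: 6 vertices, 6 edges.
Vertex 1 has neighbors [4, 5], degree = 2.
Handshaking lemma: 2 * 6 = 12.
A tree on 6 vertices has 5 edges. This graph has 6 edges (1 extra). Not a tree.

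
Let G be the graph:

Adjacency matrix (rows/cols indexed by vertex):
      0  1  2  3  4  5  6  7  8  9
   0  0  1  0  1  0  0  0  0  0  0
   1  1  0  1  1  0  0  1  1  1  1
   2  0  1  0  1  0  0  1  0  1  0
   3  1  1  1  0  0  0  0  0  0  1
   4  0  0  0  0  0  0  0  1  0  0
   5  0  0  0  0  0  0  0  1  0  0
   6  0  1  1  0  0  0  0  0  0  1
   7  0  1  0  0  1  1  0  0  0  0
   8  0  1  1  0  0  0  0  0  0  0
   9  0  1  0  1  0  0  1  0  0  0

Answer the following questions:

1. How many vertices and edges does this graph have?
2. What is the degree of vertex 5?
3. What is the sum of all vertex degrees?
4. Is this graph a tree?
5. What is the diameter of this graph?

Count: 10 vertices, 15 edges.
Vertex 5 has neighbors [7], degree = 1.
Handshaking lemma: 2 * 15 = 30.
A tree on 10 vertices has 9 edges. This graph has 15 edges (6 extra). Not a tree.
Diameter (longest shortest path) = 3.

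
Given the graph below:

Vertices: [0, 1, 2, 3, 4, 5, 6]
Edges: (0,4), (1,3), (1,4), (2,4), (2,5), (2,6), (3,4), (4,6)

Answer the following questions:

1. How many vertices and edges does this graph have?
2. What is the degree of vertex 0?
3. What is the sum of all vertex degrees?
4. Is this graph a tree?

Count: 7 vertices, 8 edges.
Vertex 0 has neighbors [4], degree = 1.
Handshaking lemma: 2 * 8 = 16.
A tree on 7 vertices has 6 edges. This graph has 8 edges (2 extra). Not a tree.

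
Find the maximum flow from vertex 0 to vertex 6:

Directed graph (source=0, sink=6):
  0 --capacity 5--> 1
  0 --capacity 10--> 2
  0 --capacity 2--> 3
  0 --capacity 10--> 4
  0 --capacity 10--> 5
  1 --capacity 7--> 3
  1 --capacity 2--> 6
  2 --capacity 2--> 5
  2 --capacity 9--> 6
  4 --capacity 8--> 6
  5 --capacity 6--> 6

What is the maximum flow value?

Computing max flow:
  Flow on (0->1): 2/5
  Flow on (0->2): 9/10
  Flow on (0->4): 8/10
  Flow on (0->5): 6/10
  Flow on (1->6): 2/2
  Flow on (2->6): 9/9
  Flow on (4->6): 8/8
  Flow on (5->6): 6/6
Maximum flow = 25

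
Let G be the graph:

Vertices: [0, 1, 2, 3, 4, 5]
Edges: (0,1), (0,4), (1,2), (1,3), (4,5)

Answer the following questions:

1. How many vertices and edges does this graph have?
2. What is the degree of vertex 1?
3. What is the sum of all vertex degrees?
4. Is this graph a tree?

Count: 6 vertices, 5 edges.
Vertex 1 has neighbors [0, 2, 3], degree = 3.
Handshaking lemma: 2 * 5 = 10.
A graph is a tree iff it is connected and has exactly n-1 edges. This graph is connected (all 6 vertices in one component) and has 6-1 = 5 edges. It is a tree.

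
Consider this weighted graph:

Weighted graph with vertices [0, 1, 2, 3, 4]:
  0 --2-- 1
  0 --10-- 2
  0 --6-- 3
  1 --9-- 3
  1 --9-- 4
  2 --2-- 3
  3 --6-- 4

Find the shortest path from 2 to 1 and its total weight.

Using Dijkstra's algorithm from vertex 2:
Shortest path: 2 -> 3 -> 0 -> 1
Total weight: 2 + 6 + 2 = 10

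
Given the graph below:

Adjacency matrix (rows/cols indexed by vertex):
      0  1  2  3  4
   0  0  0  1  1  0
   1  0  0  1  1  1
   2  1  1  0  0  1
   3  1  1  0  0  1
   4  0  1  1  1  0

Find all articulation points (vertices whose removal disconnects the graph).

No articulation points. The graph is biconnected.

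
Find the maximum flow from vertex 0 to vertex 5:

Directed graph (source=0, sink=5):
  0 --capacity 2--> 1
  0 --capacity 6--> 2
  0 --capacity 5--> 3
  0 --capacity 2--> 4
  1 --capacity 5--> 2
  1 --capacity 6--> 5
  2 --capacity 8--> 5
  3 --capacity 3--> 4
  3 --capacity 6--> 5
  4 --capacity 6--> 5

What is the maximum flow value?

Computing max flow:
  Flow on (0->1): 2/2
  Flow on (0->2): 6/6
  Flow on (0->3): 5/5
  Flow on (0->4): 2/2
  Flow on (1->5): 2/6
  Flow on (2->5): 6/8
  Flow on (3->5): 5/6
  Flow on (4->5): 2/6
Maximum flow = 15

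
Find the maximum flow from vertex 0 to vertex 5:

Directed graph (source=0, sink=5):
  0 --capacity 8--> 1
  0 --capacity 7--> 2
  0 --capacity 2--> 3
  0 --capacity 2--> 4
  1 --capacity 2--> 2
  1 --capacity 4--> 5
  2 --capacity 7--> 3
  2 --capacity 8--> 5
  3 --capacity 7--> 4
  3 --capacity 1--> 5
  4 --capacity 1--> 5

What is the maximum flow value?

Computing max flow:
  Flow on (0->1): 6/8
  Flow on (0->2): 7/7
  Flow on (0->4): 1/2
  Flow on (1->2): 2/2
  Flow on (1->5): 4/4
  Flow on (2->3): 1/7
  Flow on (2->5): 8/8
  Flow on (3->5): 1/1
  Flow on (4->5): 1/1
Maximum flow = 14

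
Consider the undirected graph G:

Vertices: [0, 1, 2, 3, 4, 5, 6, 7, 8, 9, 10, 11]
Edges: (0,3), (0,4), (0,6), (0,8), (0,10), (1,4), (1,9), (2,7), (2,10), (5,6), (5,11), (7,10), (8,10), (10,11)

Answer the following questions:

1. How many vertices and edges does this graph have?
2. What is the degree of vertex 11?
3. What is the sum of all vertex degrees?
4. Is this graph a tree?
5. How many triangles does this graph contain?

Count: 12 vertices, 14 edges.
Vertex 11 has neighbors [5, 10], degree = 2.
Handshaking lemma: 2 * 14 = 28.
A tree on 12 vertices has 11 edges. This graph has 14 edges (3 extra). Not a tree.
Number of triangles = 2.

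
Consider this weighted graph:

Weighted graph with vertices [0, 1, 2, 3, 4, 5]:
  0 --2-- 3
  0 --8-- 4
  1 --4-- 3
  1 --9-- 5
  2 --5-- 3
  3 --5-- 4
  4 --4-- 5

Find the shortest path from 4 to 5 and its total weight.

Using Dijkstra's algorithm from vertex 4:
Shortest path: 4 -> 5
Total weight: 4 = 4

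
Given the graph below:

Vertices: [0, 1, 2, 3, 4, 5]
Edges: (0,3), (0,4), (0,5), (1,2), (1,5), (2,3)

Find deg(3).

Vertex 3 has neighbors [0, 2], so deg(3) = 2.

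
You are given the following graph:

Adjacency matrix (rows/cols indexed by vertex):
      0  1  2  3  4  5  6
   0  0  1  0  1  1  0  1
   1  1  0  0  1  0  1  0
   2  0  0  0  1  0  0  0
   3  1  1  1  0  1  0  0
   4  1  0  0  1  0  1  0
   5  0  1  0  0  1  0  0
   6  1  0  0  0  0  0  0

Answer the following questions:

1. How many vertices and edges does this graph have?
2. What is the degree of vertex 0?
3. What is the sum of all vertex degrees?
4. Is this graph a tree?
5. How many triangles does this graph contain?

Count: 7 vertices, 9 edges.
Vertex 0 has neighbors [1, 3, 4, 6], degree = 4.
Handshaking lemma: 2 * 9 = 18.
A tree on 7 vertices has 6 edges. This graph has 9 edges (3 extra). Not a tree.
Number of triangles = 2.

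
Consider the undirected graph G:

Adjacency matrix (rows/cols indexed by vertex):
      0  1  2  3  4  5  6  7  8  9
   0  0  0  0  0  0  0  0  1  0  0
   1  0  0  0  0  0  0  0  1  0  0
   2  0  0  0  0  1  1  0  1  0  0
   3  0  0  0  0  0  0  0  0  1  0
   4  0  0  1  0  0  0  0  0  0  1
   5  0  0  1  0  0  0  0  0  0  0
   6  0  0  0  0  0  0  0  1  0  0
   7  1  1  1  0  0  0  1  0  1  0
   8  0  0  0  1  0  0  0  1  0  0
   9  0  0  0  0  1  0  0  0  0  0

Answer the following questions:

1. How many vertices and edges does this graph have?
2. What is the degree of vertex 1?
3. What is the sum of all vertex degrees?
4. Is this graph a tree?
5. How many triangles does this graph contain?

Count: 10 vertices, 9 edges.
Vertex 1 has neighbors [7], degree = 1.
Handshaking lemma: 2 * 9 = 18.
A graph is a tree iff it is connected and has exactly n-1 edges. This graph is connected (all 10 vertices in one component) and has 10-1 = 9 edges. It is a tree.
Number of triangles = 0.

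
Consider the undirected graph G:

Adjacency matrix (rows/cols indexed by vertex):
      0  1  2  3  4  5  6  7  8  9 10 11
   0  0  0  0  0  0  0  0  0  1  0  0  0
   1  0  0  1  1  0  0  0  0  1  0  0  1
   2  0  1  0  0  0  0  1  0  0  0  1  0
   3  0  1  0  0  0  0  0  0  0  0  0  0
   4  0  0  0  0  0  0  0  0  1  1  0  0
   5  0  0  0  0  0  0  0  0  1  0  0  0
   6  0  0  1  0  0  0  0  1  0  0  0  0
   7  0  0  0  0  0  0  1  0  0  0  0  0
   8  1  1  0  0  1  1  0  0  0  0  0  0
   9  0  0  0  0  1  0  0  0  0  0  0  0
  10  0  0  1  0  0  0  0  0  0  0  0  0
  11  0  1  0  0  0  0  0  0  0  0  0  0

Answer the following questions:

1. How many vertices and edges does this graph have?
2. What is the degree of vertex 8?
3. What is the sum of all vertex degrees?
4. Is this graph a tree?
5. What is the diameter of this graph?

Count: 12 vertices, 11 edges.
Vertex 8 has neighbors [0, 1, 4, 5], degree = 4.
Handshaking lemma: 2 * 11 = 22.
A graph is a tree iff it is connected and has exactly n-1 edges. This graph is connected (all 12 vertices in one component) and has 12-1 = 11 edges. It is a tree.
Diameter (longest shortest path) = 6.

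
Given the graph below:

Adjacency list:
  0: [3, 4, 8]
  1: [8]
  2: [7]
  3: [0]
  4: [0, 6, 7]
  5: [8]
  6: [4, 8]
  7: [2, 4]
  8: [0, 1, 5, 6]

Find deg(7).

Vertex 7 has neighbors [2, 4], so deg(7) = 2.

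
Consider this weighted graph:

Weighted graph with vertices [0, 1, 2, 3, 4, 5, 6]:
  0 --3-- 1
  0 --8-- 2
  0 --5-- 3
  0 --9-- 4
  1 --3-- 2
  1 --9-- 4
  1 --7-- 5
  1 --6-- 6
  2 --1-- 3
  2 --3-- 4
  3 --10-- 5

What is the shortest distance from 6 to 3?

Using Dijkstra's algorithm from vertex 6:
Shortest path: 6 -> 1 -> 2 -> 3
Total weight: 6 + 3 + 1 = 10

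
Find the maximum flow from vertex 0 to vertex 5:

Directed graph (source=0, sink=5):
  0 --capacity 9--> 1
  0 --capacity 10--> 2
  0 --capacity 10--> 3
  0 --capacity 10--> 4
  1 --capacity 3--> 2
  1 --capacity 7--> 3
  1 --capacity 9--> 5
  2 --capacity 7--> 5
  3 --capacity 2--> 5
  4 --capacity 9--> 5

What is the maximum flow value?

Computing max flow:
  Flow on (0->1): 9/9
  Flow on (0->2): 7/10
  Flow on (0->3): 2/10
  Flow on (0->4): 9/10
  Flow on (1->5): 9/9
  Flow on (2->5): 7/7
  Flow on (3->5): 2/2
  Flow on (4->5): 9/9
Maximum flow = 27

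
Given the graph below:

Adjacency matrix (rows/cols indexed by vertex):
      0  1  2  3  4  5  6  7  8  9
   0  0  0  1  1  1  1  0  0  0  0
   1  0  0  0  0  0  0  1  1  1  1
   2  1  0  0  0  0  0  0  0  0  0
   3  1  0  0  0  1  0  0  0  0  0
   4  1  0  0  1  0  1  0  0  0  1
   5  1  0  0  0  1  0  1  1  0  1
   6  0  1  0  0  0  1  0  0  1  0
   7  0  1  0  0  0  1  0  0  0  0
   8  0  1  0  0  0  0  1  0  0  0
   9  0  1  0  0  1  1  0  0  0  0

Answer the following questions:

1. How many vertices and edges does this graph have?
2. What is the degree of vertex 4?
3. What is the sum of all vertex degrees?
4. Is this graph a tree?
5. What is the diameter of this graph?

Count: 10 vertices, 15 edges.
Vertex 4 has neighbors [0, 3, 5, 9], degree = 4.
Handshaking lemma: 2 * 15 = 30.
A tree on 10 vertices has 9 edges. This graph has 15 edges (6 extra). Not a tree.
Diameter (longest shortest path) = 4.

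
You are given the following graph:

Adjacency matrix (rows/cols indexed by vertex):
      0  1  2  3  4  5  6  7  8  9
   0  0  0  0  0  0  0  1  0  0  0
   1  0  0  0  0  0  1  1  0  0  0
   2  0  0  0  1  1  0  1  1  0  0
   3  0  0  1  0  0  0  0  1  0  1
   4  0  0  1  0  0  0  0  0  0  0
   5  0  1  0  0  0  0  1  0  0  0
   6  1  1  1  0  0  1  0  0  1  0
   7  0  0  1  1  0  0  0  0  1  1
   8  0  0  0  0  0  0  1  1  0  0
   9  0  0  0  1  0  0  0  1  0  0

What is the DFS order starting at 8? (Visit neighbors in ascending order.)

DFS from vertex 8 (neighbors processed in ascending order):
Visit order: 8, 6, 0, 1, 5, 2, 3, 7, 9, 4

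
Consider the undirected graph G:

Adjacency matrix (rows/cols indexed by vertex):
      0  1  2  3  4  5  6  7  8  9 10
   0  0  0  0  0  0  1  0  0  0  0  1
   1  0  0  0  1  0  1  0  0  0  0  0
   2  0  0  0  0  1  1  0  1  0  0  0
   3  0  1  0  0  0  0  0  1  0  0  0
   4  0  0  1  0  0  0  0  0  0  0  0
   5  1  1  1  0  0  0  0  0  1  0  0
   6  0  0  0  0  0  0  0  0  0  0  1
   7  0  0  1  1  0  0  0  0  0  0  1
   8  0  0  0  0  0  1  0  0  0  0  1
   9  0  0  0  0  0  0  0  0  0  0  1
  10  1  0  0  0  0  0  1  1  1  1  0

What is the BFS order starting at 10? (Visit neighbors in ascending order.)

BFS from vertex 10 (neighbors processed in ascending order):
Visit order: 10, 0, 6, 7, 8, 9, 5, 2, 3, 1, 4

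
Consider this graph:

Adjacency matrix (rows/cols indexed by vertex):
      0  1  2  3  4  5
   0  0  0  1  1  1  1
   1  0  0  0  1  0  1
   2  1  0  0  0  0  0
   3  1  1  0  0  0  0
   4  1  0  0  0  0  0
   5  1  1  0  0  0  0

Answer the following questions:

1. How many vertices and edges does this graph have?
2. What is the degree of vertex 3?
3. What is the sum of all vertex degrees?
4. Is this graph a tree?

Count: 6 vertices, 6 edges.
Vertex 3 has neighbors [0, 1], degree = 2.
Handshaking lemma: 2 * 6 = 12.
A tree on 6 vertices has 5 edges. This graph has 6 edges (1 extra). Not a tree.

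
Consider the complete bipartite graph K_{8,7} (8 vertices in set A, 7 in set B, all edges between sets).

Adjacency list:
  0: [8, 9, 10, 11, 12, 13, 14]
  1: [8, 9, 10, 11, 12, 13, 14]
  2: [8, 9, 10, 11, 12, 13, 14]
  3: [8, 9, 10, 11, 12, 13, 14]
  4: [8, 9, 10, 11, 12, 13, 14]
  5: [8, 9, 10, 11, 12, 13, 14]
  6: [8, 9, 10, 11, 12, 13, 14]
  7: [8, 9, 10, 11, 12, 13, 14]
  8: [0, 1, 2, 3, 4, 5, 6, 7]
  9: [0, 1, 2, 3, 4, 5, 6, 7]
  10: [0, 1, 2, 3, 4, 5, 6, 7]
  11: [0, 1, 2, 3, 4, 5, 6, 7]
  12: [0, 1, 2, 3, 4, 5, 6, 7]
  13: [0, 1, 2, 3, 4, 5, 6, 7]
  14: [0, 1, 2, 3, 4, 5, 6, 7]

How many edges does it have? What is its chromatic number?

K_{8,7} has 8 * 7 = 56 edges.
Bipartite graphs have chromatic number 2 (color each partition differently).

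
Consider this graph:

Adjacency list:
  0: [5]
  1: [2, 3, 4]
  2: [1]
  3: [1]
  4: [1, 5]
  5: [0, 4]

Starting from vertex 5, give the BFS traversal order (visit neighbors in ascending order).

BFS from vertex 5 (neighbors processed in ascending order):
Visit order: 5, 0, 4, 1, 2, 3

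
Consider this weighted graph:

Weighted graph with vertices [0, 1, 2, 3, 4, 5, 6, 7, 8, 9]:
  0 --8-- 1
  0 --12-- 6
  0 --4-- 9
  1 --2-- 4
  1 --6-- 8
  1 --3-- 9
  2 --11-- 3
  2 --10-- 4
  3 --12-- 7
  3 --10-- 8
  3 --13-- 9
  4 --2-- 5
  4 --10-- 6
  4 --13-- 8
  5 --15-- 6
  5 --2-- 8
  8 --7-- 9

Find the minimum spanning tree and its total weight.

Applying Kruskal's algorithm (sort edges by weight, add if no cycle):
  Add (1,4) w=2
  Add (4,5) w=2
  Add (5,8) w=2
  Add (1,9) w=3
  Add (0,9) w=4
  Skip (1,8) w=6 (creates cycle)
  Skip (8,9) w=7 (creates cycle)
  Skip (0,1) w=8 (creates cycle)
  Add (2,4) w=10
  Add (3,8) w=10
  Add (4,6) w=10
  Skip (2,3) w=11 (creates cycle)
  Skip (0,6) w=12 (creates cycle)
  Add (3,7) w=12
  Skip (3,9) w=13 (creates cycle)
  Skip (4,8) w=13 (creates cycle)
  Skip (5,6) w=15 (creates cycle)
MST weight = 55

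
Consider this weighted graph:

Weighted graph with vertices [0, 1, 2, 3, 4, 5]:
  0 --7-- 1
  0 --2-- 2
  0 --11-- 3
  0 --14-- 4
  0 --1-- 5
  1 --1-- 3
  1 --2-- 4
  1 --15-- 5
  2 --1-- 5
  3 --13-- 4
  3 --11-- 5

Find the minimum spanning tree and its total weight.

Applying Kruskal's algorithm (sort edges by weight, add if no cycle):
  Add (0,5) w=1
  Add (1,3) w=1
  Add (2,5) w=1
  Skip (0,2) w=2 (creates cycle)
  Add (1,4) w=2
  Add (0,1) w=7
  Skip (0,3) w=11 (creates cycle)
  Skip (3,5) w=11 (creates cycle)
  Skip (3,4) w=13 (creates cycle)
  Skip (0,4) w=14 (creates cycle)
  Skip (1,5) w=15 (creates cycle)
MST weight = 12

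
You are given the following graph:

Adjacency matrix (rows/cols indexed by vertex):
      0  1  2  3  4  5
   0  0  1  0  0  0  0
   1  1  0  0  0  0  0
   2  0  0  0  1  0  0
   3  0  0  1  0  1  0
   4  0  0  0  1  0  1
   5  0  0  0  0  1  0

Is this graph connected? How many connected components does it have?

Checking connectivity: the graph has 2 connected component(s).
Components: [[0, 1], [2, 3, 4, 5]]. The graph is NOT connected.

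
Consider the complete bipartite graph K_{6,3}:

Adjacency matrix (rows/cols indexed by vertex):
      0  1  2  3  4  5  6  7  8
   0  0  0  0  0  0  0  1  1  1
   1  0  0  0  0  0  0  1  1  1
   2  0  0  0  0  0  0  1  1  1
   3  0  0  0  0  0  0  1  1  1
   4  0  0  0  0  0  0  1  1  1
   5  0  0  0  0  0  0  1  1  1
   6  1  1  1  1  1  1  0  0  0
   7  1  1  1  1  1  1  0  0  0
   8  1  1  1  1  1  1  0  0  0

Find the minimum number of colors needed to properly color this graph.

K_{6,3} is bipartite: vertices split into two independent sets of size 6 and 3.
Color one set 0, the other 1. No adjacent vertices share a color.
Chromatic number = 2.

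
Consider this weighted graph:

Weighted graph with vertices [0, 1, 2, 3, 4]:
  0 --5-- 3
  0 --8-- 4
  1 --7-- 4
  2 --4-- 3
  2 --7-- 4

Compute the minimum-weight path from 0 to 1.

Using Dijkstra's algorithm from vertex 0:
Shortest path: 0 -> 4 -> 1
Total weight: 8 + 7 = 15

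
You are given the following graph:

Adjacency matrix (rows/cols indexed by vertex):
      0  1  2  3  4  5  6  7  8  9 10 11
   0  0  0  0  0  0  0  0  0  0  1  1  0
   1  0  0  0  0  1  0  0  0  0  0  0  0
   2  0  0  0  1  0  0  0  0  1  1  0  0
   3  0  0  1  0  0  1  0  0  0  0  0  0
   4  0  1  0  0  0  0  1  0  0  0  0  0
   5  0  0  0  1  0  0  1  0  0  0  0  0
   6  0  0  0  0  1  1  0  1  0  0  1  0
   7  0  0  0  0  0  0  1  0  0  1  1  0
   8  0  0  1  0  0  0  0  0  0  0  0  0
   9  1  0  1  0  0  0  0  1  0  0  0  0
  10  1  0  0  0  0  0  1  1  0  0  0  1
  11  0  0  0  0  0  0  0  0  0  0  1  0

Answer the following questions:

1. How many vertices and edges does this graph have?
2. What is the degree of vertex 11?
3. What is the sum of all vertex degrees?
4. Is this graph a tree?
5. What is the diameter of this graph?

Count: 12 vertices, 14 edges.
Vertex 11 has neighbors [10], degree = 1.
Handshaking lemma: 2 * 14 = 28.
A tree on 12 vertices has 11 edges. This graph has 14 edges (3 extra). Not a tree.
Diameter (longest shortest path) = 6.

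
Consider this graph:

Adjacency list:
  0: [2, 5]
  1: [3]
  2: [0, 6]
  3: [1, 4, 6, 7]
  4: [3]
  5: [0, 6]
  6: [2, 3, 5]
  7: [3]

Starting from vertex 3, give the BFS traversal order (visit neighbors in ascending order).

BFS from vertex 3 (neighbors processed in ascending order):
Visit order: 3, 1, 4, 6, 7, 2, 5, 0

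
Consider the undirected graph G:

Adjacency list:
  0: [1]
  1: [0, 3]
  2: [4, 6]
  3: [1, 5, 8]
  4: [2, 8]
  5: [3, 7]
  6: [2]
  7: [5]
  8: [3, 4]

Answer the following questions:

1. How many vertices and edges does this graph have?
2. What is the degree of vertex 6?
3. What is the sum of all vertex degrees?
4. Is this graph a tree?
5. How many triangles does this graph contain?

Count: 9 vertices, 8 edges.
Vertex 6 has neighbors [2], degree = 1.
Handshaking lemma: 2 * 8 = 16.
A graph is a tree iff it is connected and has exactly n-1 edges. This graph is connected (all 9 vertices in one component) and has 9-1 = 8 edges. It is a tree.
Number of triangles = 0.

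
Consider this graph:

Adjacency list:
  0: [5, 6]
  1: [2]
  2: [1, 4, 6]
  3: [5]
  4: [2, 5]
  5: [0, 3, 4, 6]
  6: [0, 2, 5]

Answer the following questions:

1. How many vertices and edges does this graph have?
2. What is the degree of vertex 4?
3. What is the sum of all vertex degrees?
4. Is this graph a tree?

Count: 7 vertices, 8 edges.
Vertex 4 has neighbors [2, 5], degree = 2.
Handshaking lemma: 2 * 8 = 16.
A tree on 7 vertices has 6 edges. This graph has 8 edges (2 extra). Not a tree.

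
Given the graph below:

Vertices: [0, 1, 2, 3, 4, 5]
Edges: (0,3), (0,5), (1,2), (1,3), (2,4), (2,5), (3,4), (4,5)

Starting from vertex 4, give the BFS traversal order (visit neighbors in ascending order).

BFS from vertex 4 (neighbors processed in ascending order):
Visit order: 4, 2, 3, 5, 1, 0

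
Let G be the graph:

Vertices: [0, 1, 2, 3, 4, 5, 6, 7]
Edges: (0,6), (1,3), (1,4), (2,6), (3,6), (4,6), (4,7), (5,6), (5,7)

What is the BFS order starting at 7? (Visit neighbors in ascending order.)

BFS from vertex 7 (neighbors processed in ascending order):
Visit order: 7, 4, 5, 1, 6, 3, 0, 2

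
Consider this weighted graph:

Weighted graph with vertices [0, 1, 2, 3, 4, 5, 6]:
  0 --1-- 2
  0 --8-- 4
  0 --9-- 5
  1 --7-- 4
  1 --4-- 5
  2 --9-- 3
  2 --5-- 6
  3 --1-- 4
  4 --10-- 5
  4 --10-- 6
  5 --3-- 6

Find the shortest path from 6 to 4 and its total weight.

Using Dijkstra's algorithm from vertex 6:
Shortest path: 6 -> 4
Total weight: 10 = 10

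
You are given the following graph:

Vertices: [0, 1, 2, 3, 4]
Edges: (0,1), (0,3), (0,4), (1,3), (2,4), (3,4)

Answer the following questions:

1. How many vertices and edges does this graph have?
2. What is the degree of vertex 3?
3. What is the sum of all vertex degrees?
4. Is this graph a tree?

Count: 5 vertices, 6 edges.
Vertex 3 has neighbors [0, 1, 4], degree = 3.
Handshaking lemma: 2 * 6 = 12.
A tree on 5 vertices has 4 edges. This graph has 6 edges (2 extra). Not a tree.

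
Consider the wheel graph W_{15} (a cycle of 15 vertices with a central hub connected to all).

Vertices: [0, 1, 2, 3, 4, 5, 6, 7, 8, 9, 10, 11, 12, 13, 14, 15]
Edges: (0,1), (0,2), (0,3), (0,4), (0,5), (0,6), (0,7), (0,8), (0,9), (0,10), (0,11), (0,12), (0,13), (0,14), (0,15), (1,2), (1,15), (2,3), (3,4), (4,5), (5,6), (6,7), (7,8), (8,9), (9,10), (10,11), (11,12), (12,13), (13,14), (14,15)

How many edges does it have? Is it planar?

Wheel graph W_{15}: 15 cycle edges + 15 spoke edges = 30 edges.
Total vertices: 16.
The graph is planar.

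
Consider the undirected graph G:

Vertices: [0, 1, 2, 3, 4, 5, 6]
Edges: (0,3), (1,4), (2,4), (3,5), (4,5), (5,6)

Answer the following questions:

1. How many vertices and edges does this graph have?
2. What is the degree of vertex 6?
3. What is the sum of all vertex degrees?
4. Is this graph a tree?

Count: 7 vertices, 6 edges.
Vertex 6 has neighbors [5], degree = 1.
Handshaking lemma: 2 * 6 = 12.
A graph is a tree iff it is connected and has exactly n-1 edges. This graph is connected (all 7 vertices in one component) and has 7-1 = 6 edges. It is a tree.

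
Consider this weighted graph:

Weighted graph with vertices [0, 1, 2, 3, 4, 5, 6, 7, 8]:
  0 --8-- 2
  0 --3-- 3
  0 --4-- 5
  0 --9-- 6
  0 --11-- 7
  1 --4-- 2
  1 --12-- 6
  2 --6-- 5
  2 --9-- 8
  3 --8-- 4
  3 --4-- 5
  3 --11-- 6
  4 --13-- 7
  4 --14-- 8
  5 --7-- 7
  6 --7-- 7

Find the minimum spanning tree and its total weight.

Applying Kruskal's algorithm (sort edges by weight, add if no cycle):
  Add (0,3) w=3
  Add (0,5) w=4
  Add (1,2) w=4
  Skip (3,5) w=4 (creates cycle)
  Add (2,5) w=6
  Add (5,7) w=7
  Add (6,7) w=7
  Skip (0,2) w=8 (creates cycle)
  Add (3,4) w=8
  Skip (0,6) w=9 (creates cycle)
  Add (2,8) w=9
  Skip (0,7) w=11 (creates cycle)
  Skip (3,6) w=11 (creates cycle)
  Skip (1,6) w=12 (creates cycle)
  Skip (4,7) w=13 (creates cycle)
  Skip (4,8) w=14 (creates cycle)
MST weight = 48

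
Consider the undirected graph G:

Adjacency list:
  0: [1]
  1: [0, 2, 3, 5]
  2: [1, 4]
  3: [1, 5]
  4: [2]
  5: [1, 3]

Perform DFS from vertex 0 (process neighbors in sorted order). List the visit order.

DFS from vertex 0 (neighbors processed in ascending order):
Visit order: 0, 1, 2, 4, 3, 5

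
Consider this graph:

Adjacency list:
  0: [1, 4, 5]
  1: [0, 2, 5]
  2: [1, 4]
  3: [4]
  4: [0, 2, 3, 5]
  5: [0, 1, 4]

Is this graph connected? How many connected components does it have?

Checking connectivity: the graph has 1 connected component(s).
All vertices are reachable from each other. The graph IS connected.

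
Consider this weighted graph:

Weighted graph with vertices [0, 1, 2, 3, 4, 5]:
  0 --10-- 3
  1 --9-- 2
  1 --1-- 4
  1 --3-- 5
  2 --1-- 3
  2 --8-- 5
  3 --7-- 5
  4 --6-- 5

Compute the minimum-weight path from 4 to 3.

Using Dijkstra's algorithm from vertex 4:
Shortest path: 4 -> 1 -> 2 -> 3
Total weight: 1 + 9 + 1 = 11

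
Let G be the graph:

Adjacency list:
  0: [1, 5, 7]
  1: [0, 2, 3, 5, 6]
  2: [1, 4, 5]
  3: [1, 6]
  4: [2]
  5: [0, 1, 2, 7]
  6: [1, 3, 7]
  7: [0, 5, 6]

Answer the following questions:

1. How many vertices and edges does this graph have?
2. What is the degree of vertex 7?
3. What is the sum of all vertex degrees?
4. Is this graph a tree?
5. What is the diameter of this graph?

Count: 8 vertices, 12 edges.
Vertex 7 has neighbors [0, 5, 6], degree = 3.
Handshaking lemma: 2 * 12 = 24.
A tree on 8 vertices has 7 edges. This graph has 12 edges (5 extra). Not a tree.
Diameter (longest shortest path) = 3.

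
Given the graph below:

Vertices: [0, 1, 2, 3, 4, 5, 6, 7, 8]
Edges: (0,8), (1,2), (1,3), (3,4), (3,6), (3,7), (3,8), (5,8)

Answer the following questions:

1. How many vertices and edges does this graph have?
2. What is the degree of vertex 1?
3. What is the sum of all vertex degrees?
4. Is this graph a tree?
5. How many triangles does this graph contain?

Count: 9 vertices, 8 edges.
Vertex 1 has neighbors [2, 3], degree = 2.
Handshaking lemma: 2 * 8 = 16.
A graph is a tree iff it is connected and has exactly n-1 edges. This graph is connected (all 9 vertices in one component) and has 9-1 = 8 edges. It is a tree.
Number of triangles = 0.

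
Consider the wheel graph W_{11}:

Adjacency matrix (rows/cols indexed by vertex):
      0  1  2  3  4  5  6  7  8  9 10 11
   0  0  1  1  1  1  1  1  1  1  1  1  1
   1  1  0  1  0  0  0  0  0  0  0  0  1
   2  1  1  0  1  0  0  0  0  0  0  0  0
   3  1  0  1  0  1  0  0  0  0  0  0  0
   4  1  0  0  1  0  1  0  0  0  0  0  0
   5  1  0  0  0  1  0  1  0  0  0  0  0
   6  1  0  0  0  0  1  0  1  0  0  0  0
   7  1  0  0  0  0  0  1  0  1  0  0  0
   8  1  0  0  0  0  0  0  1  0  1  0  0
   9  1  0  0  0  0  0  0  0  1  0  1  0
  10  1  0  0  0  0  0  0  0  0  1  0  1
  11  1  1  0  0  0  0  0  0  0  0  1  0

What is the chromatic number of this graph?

W_{11} = C_{11} plus a hub adjacent to every cycle vertex.
The outer cycle needs 3 colors (odd cycle); the hub is adjacent to all of them so needs a fresh color.
Chromatic number = 3 + 1 = 4.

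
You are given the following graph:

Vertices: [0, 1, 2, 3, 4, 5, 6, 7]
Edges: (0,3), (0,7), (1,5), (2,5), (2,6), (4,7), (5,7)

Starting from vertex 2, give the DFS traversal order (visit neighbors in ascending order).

DFS from vertex 2 (neighbors processed in ascending order):
Visit order: 2, 5, 1, 7, 0, 3, 4, 6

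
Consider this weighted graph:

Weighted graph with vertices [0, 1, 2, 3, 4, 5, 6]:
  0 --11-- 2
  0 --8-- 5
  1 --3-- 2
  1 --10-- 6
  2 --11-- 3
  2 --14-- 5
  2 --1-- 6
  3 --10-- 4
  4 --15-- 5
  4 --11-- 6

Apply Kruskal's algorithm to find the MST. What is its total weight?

Applying Kruskal's algorithm (sort edges by weight, add if no cycle):
  Add (2,6) w=1
  Add (1,2) w=3
  Add (0,5) w=8
  Skip (1,6) w=10 (creates cycle)
  Add (3,4) w=10
  Add (0,2) w=11
  Add (2,3) w=11
  Skip (4,6) w=11 (creates cycle)
  Skip (2,5) w=14 (creates cycle)
  Skip (4,5) w=15 (creates cycle)
MST weight = 44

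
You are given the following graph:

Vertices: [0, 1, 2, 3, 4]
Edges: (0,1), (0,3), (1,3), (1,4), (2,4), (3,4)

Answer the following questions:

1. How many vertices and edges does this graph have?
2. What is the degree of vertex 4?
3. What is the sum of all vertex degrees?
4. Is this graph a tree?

Count: 5 vertices, 6 edges.
Vertex 4 has neighbors [1, 2, 3], degree = 3.
Handshaking lemma: 2 * 6 = 12.
A tree on 5 vertices has 4 edges. This graph has 6 edges (2 extra). Not a tree.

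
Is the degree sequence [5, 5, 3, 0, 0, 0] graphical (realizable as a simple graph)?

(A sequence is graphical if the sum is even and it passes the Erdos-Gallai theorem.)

Sum of degrees = 13. Sum is odd, so the sequence is NOT graphical.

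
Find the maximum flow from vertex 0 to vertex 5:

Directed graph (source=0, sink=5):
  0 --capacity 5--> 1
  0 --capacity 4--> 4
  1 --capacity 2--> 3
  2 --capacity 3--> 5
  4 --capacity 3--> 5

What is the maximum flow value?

Computing max flow:
  Flow on (0->4): 3/4
  Flow on (4->5): 3/3
Maximum flow = 3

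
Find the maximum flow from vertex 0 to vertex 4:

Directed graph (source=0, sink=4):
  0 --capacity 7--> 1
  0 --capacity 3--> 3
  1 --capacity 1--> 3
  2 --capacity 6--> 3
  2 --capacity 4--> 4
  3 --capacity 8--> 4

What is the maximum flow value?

Computing max flow:
  Flow on (0->1): 1/7
  Flow on (0->3): 3/3
  Flow on (1->3): 1/1
  Flow on (3->4): 4/8
Maximum flow = 4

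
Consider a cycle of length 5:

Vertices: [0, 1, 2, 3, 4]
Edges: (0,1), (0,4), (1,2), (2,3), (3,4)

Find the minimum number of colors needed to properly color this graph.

This is an odd cycle (C_5). Odd cycles are not bipartite (any 2-coloring forces two adjacent vertices to match), and 3 colors suffice.
Chromatic number = 3.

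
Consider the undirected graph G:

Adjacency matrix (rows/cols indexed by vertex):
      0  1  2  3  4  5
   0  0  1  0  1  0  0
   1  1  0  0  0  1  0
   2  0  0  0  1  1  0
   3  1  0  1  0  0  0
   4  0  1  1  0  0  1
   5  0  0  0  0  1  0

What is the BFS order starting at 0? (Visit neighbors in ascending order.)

BFS from vertex 0 (neighbors processed in ascending order):
Visit order: 0, 1, 3, 4, 2, 5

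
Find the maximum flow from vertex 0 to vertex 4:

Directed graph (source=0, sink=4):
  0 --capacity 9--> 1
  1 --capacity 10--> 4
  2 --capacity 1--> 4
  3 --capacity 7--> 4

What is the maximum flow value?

Computing max flow:
  Flow on (0->1): 9/9
  Flow on (1->4): 9/10
Maximum flow = 9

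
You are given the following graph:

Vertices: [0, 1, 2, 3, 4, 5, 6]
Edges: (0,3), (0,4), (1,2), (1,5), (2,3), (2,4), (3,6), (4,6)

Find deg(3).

Vertex 3 has neighbors [0, 2, 6], so deg(3) = 3.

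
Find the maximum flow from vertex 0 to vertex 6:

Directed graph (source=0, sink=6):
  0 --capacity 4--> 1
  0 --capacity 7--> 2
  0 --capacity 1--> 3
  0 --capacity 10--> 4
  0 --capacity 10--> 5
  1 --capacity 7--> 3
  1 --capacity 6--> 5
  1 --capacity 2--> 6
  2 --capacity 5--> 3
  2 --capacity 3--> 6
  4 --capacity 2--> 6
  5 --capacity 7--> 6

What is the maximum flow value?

Computing max flow:
  Flow on (0->1): 2/4
  Flow on (0->2): 3/7
  Flow on (0->4): 2/10
  Flow on (0->5): 7/10
  Flow on (1->6): 2/2
  Flow on (2->6): 3/3
  Flow on (4->6): 2/2
  Flow on (5->6): 7/7
Maximum flow = 14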